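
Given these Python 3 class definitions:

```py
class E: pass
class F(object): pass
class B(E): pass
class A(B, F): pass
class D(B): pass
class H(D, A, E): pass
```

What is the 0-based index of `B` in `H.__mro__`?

3

L[H] = H + merge(L[D], L[A], L[E], [D A E])
  take D:  [D B E object] + [A B E F object] + [E object] + [D A E]
  take A:  [B E object] + [A B E F object] + [E object] + [A E]
  take B:  [B E object] + [B E F object] + [E object] + [E]
  take E:  [E object] + [E F object] + [E object] + [E]
  take F:  [object] + [F object] + [object]
  take object:  [object] + [object] + [object]
MRO: H D A B E F object
B sits at index 3.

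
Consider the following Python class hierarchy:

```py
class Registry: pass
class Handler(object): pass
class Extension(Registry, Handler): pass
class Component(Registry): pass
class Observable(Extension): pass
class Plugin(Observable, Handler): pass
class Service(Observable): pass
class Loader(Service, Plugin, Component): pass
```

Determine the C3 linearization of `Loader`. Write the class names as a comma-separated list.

Loader, Service, Plugin, Observable, Extension, Component, Registry, Handler, object

L[Loader] = Loader + merge(L[Service], L[Plugin], L[Component], [Service Plugin Component])
  take Service:  [Service Observable Extension Registry Handler object] + [Plugin Observable Extension Registry Handler object] + [Component Registry object] + [Service Plugin Component]
  take Plugin:  [Observable Extension Registry Handler object] + [Plugin Observable Extension Registry Handler object] + [Component Registry object] + [Plugin Component]
  take Observable:  [Observable Extension Registry Handler object] + [Observable Extension Registry Handler object] + [Component Registry object] + [Component]
  take Extension:  [Extension Registry Handler object] + [Extension Registry Handler object] + [Component Registry object] + [Component]
  take Component:  [Registry Handler object] + [Registry Handler object] + [Component Registry object] + [Component]
  take Registry:  [Registry Handler object] + [Registry Handler object] + [Registry object]
  take Handler:  [Handler object] + [Handler object] + [object]
  take object:  [object] + [object] + [object]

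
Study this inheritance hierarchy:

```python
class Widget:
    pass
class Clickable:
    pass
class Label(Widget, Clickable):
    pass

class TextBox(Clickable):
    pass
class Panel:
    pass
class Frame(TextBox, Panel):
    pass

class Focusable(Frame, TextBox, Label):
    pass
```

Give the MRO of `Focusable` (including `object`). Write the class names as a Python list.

L[Focusable] = Focusable + merge(L[Frame], L[TextBox], L[Label], [Frame TextBox Label])
  take Frame:  [Frame TextBox Clickable Panel object] + [TextBox Clickable object] + [Label Widget Clickable object] + [Frame TextBox Label]
  take TextBox:  [TextBox Clickable Panel object] + [TextBox Clickable object] + [Label Widget Clickable object] + [TextBox Label]
  take Label:  [Clickable Panel object] + [Clickable object] + [Label Widget Clickable object] + [Label]
  take Widget:  [Clickable Panel object] + [Clickable object] + [Widget Clickable object]
  take Clickable:  [Clickable Panel object] + [Clickable object] + [Clickable object]
  take Panel:  [Panel object] + [object] + [object]
  take object:  [object] + [object] + [object]

[Focusable, Frame, TextBox, Label, Widget, Clickable, Panel, object]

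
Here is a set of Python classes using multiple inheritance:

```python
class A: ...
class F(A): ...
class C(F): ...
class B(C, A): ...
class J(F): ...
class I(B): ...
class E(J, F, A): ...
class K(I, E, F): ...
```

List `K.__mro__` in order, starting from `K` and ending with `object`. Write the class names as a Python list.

[K, I, B, C, E, J, F, A, object]

L[K] = K + merge(L[I], L[E], L[F], [I E F])
  take I:  [I B C F A object] + [E J F A object] + [F A object] + [I E F]
  take B:  [B C F A object] + [E J F A object] + [F A object] + [E F]
  take C:  [C F A object] + [E J F A object] + [F A object] + [E F]
  take E:  [F A object] + [E J F A object] + [F A object] + [E F]
  take J:  [F A object] + [J F A object] + [F A object] + [F]
  take F:  [F A object] + [F A object] + [F A object] + [F]
  take A:  [A object] + [A object] + [A object]
  take object:  [object] + [object] + [object]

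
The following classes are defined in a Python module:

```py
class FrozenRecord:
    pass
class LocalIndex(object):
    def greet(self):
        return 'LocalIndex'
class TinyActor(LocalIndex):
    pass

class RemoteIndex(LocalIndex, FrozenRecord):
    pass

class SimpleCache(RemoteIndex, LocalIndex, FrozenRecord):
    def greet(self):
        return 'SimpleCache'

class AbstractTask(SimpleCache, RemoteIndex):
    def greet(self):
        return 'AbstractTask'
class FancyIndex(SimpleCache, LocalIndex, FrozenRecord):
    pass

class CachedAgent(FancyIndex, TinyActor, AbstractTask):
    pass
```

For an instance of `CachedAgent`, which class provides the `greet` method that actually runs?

AbstractTask

L[CachedAgent] = CachedAgent + merge(L[FancyIndex], L[TinyActor], L[AbstractTask], [FancyIndex TinyActor AbstractTask])
  take FancyIndex:  [FancyIndex SimpleCache RemoteIndex LocalIndex FrozenRecord object] + [TinyActor LocalIndex object] + [AbstractTask SimpleCache RemoteIndex LocalIndex FrozenRecord object] + [FancyIndex TinyActor AbstractTask]
  take TinyActor:  [SimpleCache RemoteIndex LocalIndex FrozenRecord object] + [TinyActor LocalIndex object] + [AbstractTask SimpleCache RemoteIndex LocalIndex FrozenRecord object] + [TinyActor AbstractTask]
  take AbstractTask:  [SimpleCache RemoteIndex LocalIndex FrozenRecord object] + [LocalIndex object] + [AbstractTask SimpleCache RemoteIndex LocalIndex FrozenRecord object] + [AbstractTask]
  take SimpleCache:  [SimpleCache RemoteIndex LocalIndex FrozenRecord object] + [LocalIndex object] + [SimpleCache RemoteIndex LocalIndex FrozenRecord object]
  take RemoteIndex:  [RemoteIndex LocalIndex FrozenRecord object] + [LocalIndex object] + [RemoteIndex LocalIndex FrozenRecord object]
  take LocalIndex:  [LocalIndex FrozenRecord object] + [LocalIndex object] + [LocalIndex FrozenRecord object]
  take FrozenRecord:  [FrozenRecord object] + [object] + [FrozenRecord object]
  take object:  [object] + [object] + [object]
MRO: CachedAgent FancyIndex TinyActor AbstractTask SimpleCache RemoteIndex LocalIndex FrozenRecord object
greet is defined in: AbstractTask, LocalIndex, SimpleCache. First along the MRO is AbstractTask.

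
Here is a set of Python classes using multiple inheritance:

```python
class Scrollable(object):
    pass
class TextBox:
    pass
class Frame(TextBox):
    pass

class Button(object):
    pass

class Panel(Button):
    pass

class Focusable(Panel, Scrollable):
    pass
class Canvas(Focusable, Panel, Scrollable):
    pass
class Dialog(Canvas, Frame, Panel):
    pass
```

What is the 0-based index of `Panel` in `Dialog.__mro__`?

L[Dialog] = Dialog + merge(L[Canvas], L[Frame], L[Panel], [Canvas Frame Panel])
  take Canvas:  [Canvas Focusable Panel Button Scrollable object] + [Frame TextBox object] + [Panel Button object] + [Canvas Frame Panel]
  take Focusable:  [Focusable Panel Button Scrollable object] + [Frame TextBox object] + [Panel Button object] + [Frame Panel]
  take Frame:  [Panel Button Scrollable object] + [Frame TextBox object] + [Panel Button object] + [Frame Panel]
  take Panel:  [Panel Button Scrollable object] + [TextBox object] + [Panel Button object] + [Panel]
  take Button:  [Button Scrollable object] + [TextBox object] + [Button object]
  take Scrollable:  [Scrollable object] + [TextBox object] + [object]
  take TextBox:  [object] + [TextBox object] + [object]
  take object:  [object] + [object] + [object]
MRO: Dialog Canvas Focusable Frame Panel Button Scrollable TextBox object
Panel sits at index 4.

4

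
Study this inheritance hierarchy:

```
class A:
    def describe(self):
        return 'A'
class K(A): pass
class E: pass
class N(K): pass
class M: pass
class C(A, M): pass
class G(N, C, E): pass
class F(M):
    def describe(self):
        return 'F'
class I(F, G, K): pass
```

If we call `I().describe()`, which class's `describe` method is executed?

L[I] = I + merge(L[F], L[G], L[K], [F G K])
  take F:  [F M object] + [G N K C A M E object] + [K A object] + [F G K]
  take G:  [M object] + [G N K C A M E object] + [K A object] + [G K]
  take N:  [M object] + [N K C A M E object] + [K A object] + [K]
  take K:  [M object] + [K C A M E object] + [K A object] + [K]
  take C:  [M object] + [C A M E object] + [A object]
  take A:  [M object] + [A M E object] + [A object]
  take M:  [M object] + [M E object] + [object]
  take E:  [object] + [E object] + [object]
  take object:  [object] + [object] + [object]
MRO: I F G N K C A M E object
describe is defined in: A, F. First along the MRO is F.

F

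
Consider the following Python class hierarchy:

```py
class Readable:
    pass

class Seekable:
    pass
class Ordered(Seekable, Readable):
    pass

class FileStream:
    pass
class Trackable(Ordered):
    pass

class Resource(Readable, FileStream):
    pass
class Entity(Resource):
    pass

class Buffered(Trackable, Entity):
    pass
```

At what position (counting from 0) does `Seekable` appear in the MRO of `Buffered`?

3

L[Buffered] = Buffered + merge(L[Trackable], L[Entity], [Trackable Entity])
  take Trackable:  [Trackable Ordered Seekable Readable object] + [Entity Resource Readable FileStream object] + [Trackable Entity]
  take Ordered:  [Ordered Seekable Readable object] + [Entity Resource Readable FileStream object] + [Entity]
  take Seekable:  [Seekable Readable object] + [Entity Resource Readable FileStream object] + [Entity]
  take Entity:  [Readable object] + [Entity Resource Readable FileStream object] + [Entity]
  take Resource:  [Readable object] + [Resource Readable FileStream object]
  take Readable:  [Readable object] + [Readable FileStream object]
  take FileStream:  [object] + [FileStream object]
  take object:  [object] + [object]
MRO: Buffered Trackable Ordered Seekable Entity Resource Readable FileStream object
Seekable sits at index 3.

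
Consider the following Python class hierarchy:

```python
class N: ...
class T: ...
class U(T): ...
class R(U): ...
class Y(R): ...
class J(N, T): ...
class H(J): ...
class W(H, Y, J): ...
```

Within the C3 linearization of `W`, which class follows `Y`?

J

L[W] = W + merge(L[H], L[Y], L[J], [H Y J])
  take H:  [H J N T object] + [Y R U T object] + [J N T object] + [H Y J]
  take Y:  [J N T object] + [Y R U T object] + [J N T object] + [Y J]
  take J:  [J N T object] + [R U T object] + [J N T object] + [J]
  take N:  [N T object] + [R U T object] + [N T object]
  take R:  [T object] + [R U T object] + [T object]
  take U:  [T object] + [U T object] + [T object]
  take T:  [T object] + [T object] + [T object]
  take object:  [object] + [object] + [object]
MRO: W H Y J N R U T object
Y is at position 2; next is J.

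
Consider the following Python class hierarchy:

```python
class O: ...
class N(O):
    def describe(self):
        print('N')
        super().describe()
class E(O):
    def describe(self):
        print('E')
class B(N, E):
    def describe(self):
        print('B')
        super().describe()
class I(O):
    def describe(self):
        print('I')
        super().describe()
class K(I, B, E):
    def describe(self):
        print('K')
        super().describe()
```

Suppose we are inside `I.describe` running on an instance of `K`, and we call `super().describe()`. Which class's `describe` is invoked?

B

L[K] = K + merge(L[I], L[B], L[E], [I B E])
  take I:  [I O object] + [B N E O object] + [E O object] + [I B E]
  take B:  [O object] + [B N E O object] + [E O object] + [B E]
  take N:  [O object] + [N E O object] + [E O object] + [E]
  take E:  [O object] + [E O object] + [E O object] + [E]
  take O:  [O object] + [O object] + [O object]
  take object:  [object] + [object] + [object]
MRO: K I B N E O object
super() in I.describe on a K instance goes to the class after I in K's MRO: B.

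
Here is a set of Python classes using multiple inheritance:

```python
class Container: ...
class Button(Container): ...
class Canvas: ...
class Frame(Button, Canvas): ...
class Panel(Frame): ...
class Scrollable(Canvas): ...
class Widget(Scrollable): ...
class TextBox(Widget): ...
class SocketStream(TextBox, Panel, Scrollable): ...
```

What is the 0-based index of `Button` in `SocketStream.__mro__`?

L[SocketStream] = SocketStream + merge(L[TextBox], L[Panel], L[Scrollable], [TextBox Panel Scrollable])
  take TextBox:  [TextBox Widget Scrollable Canvas object] + [Panel Frame Button Container Canvas object] + [Scrollable Canvas object] + [TextBox Panel Scrollable]
  take Widget:  [Widget Scrollable Canvas object] + [Panel Frame Button Container Canvas object] + [Scrollable Canvas object] + [Panel Scrollable]
  take Panel:  [Scrollable Canvas object] + [Panel Frame Button Container Canvas object] + [Scrollable Canvas object] + [Panel Scrollable]
  take Scrollable:  [Scrollable Canvas object] + [Frame Button Container Canvas object] + [Scrollable Canvas object] + [Scrollable]
  take Frame:  [Canvas object] + [Frame Button Container Canvas object] + [Canvas object]
  take Button:  [Canvas object] + [Button Container Canvas object] + [Canvas object]
  take Container:  [Canvas object] + [Container Canvas object] + [Canvas object]
  take Canvas:  [Canvas object] + [Canvas object] + [Canvas object]
  take object:  [object] + [object] + [object]
MRO: SocketStream TextBox Widget Panel Scrollable Frame Button Container Canvas object
Button sits at index 6.

6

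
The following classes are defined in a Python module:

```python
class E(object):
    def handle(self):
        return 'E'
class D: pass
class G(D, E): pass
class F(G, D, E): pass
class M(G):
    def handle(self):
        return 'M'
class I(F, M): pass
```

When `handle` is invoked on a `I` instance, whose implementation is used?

L[I] = I + merge(L[F], L[M], [F M])
  take F:  [F G D E object] + [M G D E object] + [F M]
  take M:  [G D E object] + [M G D E object] + [M]
  take G:  [G D E object] + [G D E object]
  take D:  [D E object] + [D E object]
  take E:  [E object] + [E object]
  take object:  [object] + [object]
MRO: I F M G D E object
handle is defined in: E, M. First along the MRO is M.

M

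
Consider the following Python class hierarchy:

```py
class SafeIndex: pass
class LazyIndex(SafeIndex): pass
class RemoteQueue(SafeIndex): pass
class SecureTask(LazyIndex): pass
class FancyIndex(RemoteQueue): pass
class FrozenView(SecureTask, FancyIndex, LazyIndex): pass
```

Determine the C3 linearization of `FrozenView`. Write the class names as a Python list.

L[FrozenView] = FrozenView + merge(L[SecureTask], L[FancyIndex], L[LazyIndex], [SecureTask FancyIndex LazyIndex])
  take SecureTask:  [SecureTask LazyIndex SafeIndex object] + [FancyIndex RemoteQueue SafeIndex object] + [LazyIndex SafeIndex object] + [SecureTask FancyIndex LazyIndex]
  take FancyIndex:  [LazyIndex SafeIndex object] + [FancyIndex RemoteQueue SafeIndex object] + [LazyIndex SafeIndex object] + [FancyIndex LazyIndex]
  take LazyIndex:  [LazyIndex SafeIndex object] + [RemoteQueue SafeIndex object] + [LazyIndex SafeIndex object] + [LazyIndex]
  take RemoteQueue:  [SafeIndex object] + [RemoteQueue SafeIndex object] + [SafeIndex object]
  take SafeIndex:  [SafeIndex object] + [SafeIndex object] + [SafeIndex object]
  take object:  [object] + [object] + [object]

[FrozenView, SecureTask, FancyIndex, LazyIndex, RemoteQueue, SafeIndex, object]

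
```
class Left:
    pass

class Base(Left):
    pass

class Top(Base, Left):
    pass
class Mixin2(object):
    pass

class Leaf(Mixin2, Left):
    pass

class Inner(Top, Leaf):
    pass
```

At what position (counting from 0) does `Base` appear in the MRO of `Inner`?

L[Inner] = Inner + merge(L[Top], L[Leaf], [Top Leaf])
  take Top:  [Top Base Left object] + [Leaf Mixin2 Left object] + [Top Leaf]
  take Base:  [Base Left object] + [Leaf Mixin2 Left object] + [Leaf]
  take Leaf:  [Left object] + [Leaf Mixin2 Left object] + [Leaf]
  take Mixin2:  [Left object] + [Mixin2 Left object]
  take Left:  [Left object] + [Left object]
  take object:  [object] + [object]
MRO: Inner Top Base Leaf Mixin2 Left object
Base sits at index 2.

2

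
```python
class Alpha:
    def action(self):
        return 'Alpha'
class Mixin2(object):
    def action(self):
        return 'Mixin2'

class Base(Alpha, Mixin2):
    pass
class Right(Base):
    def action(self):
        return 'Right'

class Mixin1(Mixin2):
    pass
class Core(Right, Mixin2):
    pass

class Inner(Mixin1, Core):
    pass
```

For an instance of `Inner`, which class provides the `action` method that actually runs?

L[Inner] = Inner + merge(L[Mixin1], L[Core], [Mixin1 Core])
  take Mixin1:  [Mixin1 Mixin2 object] + [Core Right Base Alpha Mixin2 object] + [Mixin1 Core]
  take Core:  [Mixin2 object] + [Core Right Base Alpha Mixin2 object] + [Core]
  take Right:  [Mixin2 object] + [Right Base Alpha Mixin2 object]
  take Base:  [Mixin2 object] + [Base Alpha Mixin2 object]
  take Alpha:  [Mixin2 object] + [Alpha Mixin2 object]
  take Mixin2:  [Mixin2 object] + [Mixin2 object]
  take object:  [object] + [object]
MRO: Inner Mixin1 Core Right Base Alpha Mixin2 object
action is defined in: Alpha, Mixin2, Right. First along the MRO is Right.

Right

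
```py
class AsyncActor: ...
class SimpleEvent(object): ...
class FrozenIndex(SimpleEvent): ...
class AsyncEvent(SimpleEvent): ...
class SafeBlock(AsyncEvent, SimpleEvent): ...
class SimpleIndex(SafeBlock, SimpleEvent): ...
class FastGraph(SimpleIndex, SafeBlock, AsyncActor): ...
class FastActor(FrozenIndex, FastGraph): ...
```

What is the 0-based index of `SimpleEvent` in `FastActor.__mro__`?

L[FastActor] = FastActor + merge(L[FrozenIndex], L[FastGraph], [FrozenIndex FastGraph])
  take FrozenIndex:  [FrozenIndex SimpleEvent object] + [FastGraph SimpleIndex SafeBlock AsyncEvent SimpleEvent AsyncActor object] + [FrozenIndex FastGraph]
  take FastGraph:  [SimpleEvent object] + [FastGraph SimpleIndex SafeBlock AsyncEvent SimpleEvent AsyncActor object] + [FastGraph]
  take SimpleIndex:  [SimpleEvent object] + [SimpleIndex SafeBlock AsyncEvent SimpleEvent AsyncActor object]
  take SafeBlock:  [SimpleEvent object] + [SafeBlock AsyncEvent SimpleEvent AsyncActor object]
  take AsyncEvent:  [SimpleEvent object] + [AsyncEvent SimpleEvent AsyncActor object]
  take SimpleEvent:  [SimpleEvent object] + [SimpleEvent AsyncActor object]
  take AsyncActor:  [object] + [AsyncActor object]
  take object:  [object] + [object]
MRO: FastActor FrozenIndex FastGraph SimpleIndex SafeBlock AsyncEvent SimpleEvent AsyncActor object
SimpleEvent sits at index 6.

6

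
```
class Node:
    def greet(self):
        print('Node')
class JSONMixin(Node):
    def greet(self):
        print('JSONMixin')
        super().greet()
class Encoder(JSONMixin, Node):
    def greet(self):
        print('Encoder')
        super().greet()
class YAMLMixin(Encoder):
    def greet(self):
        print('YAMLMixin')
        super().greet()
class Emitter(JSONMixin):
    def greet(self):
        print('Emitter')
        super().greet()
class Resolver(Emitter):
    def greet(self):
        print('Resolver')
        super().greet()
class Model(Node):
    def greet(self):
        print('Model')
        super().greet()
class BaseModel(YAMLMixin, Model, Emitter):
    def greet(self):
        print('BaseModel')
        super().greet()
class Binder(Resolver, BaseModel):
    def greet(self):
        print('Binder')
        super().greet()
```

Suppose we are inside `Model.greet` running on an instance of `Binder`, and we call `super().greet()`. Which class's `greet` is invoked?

L[Binder] = Binder + merge(L[Resolver], L[BaseModel], [Resolver BaseModel])
  take Resolver:  [Resolver Emitter JSONMixin Node object] + [BaseModel YAMLMixin Encoder Model Emitter JSONMixin Node object] + [Resolver BaseModel]
  take BaseModel:  [Emitter JSONMixin Node object] + [BaseModel YAMLMixin Encoder Model Emitter JSONMixin Node object] + [BaseModel]
  take YAMLMixin:  [Emitter JSONMixin Node object] + [YAMLMixin Encoder Model Emitter JSONMixin Node object]
  take Encoder:  [Emitter JSONMixin Node object] + [Encoder Model Emitter JSONMixin Node object]
  take Model:  [Emitter JSONMixin Node object] + [Model Emitter JSONMixin Node object]
  take Emitter:  [Emitter JSONMixin Node object] + [Emitter JSONMixin Node object]
  take JSONMixin:  [JSONMixin Node object] + [JSONMixin Node object]
  take Node:  [Node object] + [Node object]
  take object:  [object] + [object]
MRO: Binder Resolver BaseModel YAMLMixin Encoder Model Emitter JSONMixin Node object
super() in Model.greet on a Binder instance goes to the class after Model in Binder's MRO: Emitter.

Emitter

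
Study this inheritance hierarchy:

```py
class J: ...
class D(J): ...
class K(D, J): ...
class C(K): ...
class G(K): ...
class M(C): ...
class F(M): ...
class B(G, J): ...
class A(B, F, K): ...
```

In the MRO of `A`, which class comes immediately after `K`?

L[A] = A + merge(L[B], L[F], L[K], [B F K])
  take B:  [B G K D J object] + [F M C K D J object] + [K D J object] + [B F K]
  take G:  [G K D J object] + [F M C K D J object] + [K D J object] + [F K]
  take F:  [K D J object] + [F M C K D J object] + [K D J object] + [F K]
  take M:  [K D J object] + [M C K D J object] + [K D J object] + [K]
  take C:  [K D J object] + [C K D J object] + [K D J object] + [K]
  take K:  [K D J object] + [K D J object] + [K D J object] + [K]
  take D:  [D J object] + [D J object] + [D J object]
  take J:  [J object] + [J object] + [J object]
  take object:  [object] + [object] + [object]
MRO: A B G F M C K D J object
K is at position 6; next is D.

D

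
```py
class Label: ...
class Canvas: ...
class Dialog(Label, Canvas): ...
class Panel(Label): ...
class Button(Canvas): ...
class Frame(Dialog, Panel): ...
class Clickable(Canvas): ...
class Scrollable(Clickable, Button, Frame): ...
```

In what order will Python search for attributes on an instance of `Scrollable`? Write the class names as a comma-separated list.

Scrollable, Clickable, Button, Frame, Dialog, Panel, Label, Canvas, object

L[Scrollable] = Scrollable + merge(L[Clickable], L[Button], L[Frame], [Clickable Button Frame])
  take Clickable:  [Clickable Canvas object] + [Button Canvas object] + [Frame Dialog Panel Label Canvas object] + [Clickable Button Frame]
  take Button:  [Canvas object] + [Button Canvas object] + [Frame Dialog Panel Label Canvas object] + [Button Frame]
  take Frame:  [Canvas object] + [Canvas object] + [Frame Dialog Panel Label Canvas object] + [Frame]
  take Dialog:  [Canvas object] + [Canvas object] + [Dialog Panel Label Canvas object]
  take Panel:  [Canvas object] + [Canvas object] + [Panel Label Canvas object]
  take Label:  [Canvas object] + [Canvas object] + [Label Canvas object]
  take Canvas:  [Canvas object] + [Canvas object] + [Canvas object]
  take object:  [object] + [object] + [object]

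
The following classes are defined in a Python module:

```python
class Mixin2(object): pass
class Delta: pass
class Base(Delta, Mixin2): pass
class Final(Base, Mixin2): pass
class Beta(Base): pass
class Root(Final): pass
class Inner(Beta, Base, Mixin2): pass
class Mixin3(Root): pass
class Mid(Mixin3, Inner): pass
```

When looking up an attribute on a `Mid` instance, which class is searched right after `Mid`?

L[Mid] = Mid + merge(L[Mixin3], L[Inner], [Mixin3 Inner])
  take Mixin3:  [Mixin3 Root Final Base Delta Mixin2 object] + [Inner Beta Base Delta Mixin2 object] + [Mixin3 Inner]
  take Root:  [Root Final Base Delta Mixin2 object] + [Inner Beta Base Delta Mixin2 object] + [Inner]
  take Final:  [Final Base Delta Mixin2 object] + [Inner Beta Base Delta Mixin2 object] + [Inner]
  take Inner:  [Base Delta Mixin2 object] + [Inner Beta Base Delta Mixin2 object] + [Inner]
  take Beta:  [Base Delta Mixin2 object] + [Beta Base Delta Mixin2 object]
  take Base:  [Base Delta Mixin2 object] + [Base Delta Mixin2 object]
  take Delta:  [Delta Mixin2 object] + [Delta Mixin2 object]
  take Mixin2:  [Mixin2 object] + [Mixin2 object]
  take object:  [object] + [object]
MRO: Mid Mixin3 Root Final Inner Beta Base Delta Mixin2 object
Mid is at position 0; next is Mixin3.

Mixin3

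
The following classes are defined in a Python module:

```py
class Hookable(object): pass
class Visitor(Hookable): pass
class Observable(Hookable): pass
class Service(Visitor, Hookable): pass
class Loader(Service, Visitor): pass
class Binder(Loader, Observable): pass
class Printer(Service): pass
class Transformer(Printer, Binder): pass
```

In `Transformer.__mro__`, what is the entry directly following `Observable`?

L[Transformer] = Transformer + merge(L[Printer], L[Binder], [Printer Binder])
  take Printer:  [Printer Service Visitor Hookable object] + [Binder Loader Service Visitor Observable Hookable object] + [Printer Binder]
  take Binder:  [Service Visitor Hookable object] + [Binder Loader Service Visitor Observable Hookable object] + [Binder]
  take Loader:  [Service Visitor Hookable object] + [Loader Service Visitor Observable Hookable object]
  take Service:  [Service Visitor Hookable object] + [Service Visitor Observable Hookable object]
  take Visitor:  [Visitor Hookable object] + [Visitor Observable Hookable object]
  take Observable:  [Hookable object] + [Observable Hookable object]
  take Hookable:  [Hookable object] + [Hookable object]
  take object:  [object] + [object]
MRO: Transformer Printer Binder Loader Service Visitor Observable Hookable object
Observable is at position 6; next is Hookable.

Hookable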